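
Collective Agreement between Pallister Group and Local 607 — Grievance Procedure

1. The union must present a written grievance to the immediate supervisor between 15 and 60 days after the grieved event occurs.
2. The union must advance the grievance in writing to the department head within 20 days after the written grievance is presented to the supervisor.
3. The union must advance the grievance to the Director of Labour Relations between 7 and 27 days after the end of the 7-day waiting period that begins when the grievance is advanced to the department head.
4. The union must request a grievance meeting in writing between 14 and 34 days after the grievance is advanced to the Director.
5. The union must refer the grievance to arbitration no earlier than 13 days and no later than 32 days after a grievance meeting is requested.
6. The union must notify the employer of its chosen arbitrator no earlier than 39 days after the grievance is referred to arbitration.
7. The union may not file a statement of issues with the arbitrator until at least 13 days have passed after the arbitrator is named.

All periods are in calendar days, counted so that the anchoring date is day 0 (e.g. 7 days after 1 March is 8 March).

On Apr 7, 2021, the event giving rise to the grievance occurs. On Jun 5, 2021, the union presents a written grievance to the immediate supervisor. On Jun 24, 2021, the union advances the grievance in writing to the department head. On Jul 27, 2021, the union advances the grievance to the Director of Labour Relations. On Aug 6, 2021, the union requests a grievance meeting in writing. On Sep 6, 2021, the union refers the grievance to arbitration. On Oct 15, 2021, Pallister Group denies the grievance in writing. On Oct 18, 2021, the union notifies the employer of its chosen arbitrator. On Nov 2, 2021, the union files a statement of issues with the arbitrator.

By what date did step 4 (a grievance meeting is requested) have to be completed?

Step 4 runs from Jul 27, 2021, when the grievance is advanced to the Director. The window is 14–34 days after Jul 27, 2021; it closes on Aug 30, 2021.

Aug 30, 2021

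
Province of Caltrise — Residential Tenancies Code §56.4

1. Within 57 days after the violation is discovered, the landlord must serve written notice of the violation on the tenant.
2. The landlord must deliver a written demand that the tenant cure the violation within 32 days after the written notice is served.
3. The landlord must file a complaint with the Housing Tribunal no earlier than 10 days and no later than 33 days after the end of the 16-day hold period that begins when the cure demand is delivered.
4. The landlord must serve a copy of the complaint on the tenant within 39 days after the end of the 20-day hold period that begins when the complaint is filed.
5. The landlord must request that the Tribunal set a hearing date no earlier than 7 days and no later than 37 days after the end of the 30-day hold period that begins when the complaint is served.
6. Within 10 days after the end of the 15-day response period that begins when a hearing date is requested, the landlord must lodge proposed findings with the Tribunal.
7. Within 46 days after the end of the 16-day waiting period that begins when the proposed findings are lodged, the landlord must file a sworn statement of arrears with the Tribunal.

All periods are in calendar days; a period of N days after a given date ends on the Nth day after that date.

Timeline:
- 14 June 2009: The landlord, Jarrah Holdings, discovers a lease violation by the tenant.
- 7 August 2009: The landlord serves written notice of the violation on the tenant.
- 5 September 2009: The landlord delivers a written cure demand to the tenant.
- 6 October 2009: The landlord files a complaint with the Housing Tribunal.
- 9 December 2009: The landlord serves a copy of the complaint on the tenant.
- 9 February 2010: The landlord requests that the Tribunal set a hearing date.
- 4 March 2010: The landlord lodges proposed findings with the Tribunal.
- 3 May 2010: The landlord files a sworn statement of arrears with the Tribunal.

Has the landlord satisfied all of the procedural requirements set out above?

(1) due by 14 June 2009 + 57 days = 10 August 2009; 7 August 2009 is within that limit.
(2) due by 7 August 2009 + 32 days = 8 September 2009; 5 September 2009 is within that limit.
(3) the permitted window runs from 21 September 2009 + 10 = 1 October 2009 to 21 September 2009 + 33 = 24 October 2009; done 6 October 2009 — within the window.
(4) due by 26 October 2009 + 39 days = 4 December 2009; not done until 9 December 2009, 5 days after the deadline.
Later steps need not be reached.

No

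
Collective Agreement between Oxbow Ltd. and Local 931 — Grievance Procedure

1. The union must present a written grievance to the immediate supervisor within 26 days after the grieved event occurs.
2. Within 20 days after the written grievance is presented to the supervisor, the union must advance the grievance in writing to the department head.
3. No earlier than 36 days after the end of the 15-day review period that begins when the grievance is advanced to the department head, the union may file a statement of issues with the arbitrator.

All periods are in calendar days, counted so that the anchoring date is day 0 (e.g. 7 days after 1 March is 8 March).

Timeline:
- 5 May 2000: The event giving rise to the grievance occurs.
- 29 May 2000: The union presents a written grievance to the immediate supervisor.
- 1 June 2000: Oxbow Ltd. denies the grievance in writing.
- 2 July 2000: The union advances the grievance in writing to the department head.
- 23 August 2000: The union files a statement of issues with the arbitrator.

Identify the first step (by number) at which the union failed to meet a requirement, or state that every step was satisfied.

Step 1: 26 days after 5 May 2000 (when the grieved event occurs) is 31 May 2000; completed 29 May 2000, before the deadline.
Step 2: 20 days after 29 May 2000 (when the written grievance is presented to the supervisor) is 18 June 2000; 2 July 2000 misses that deadline by 14 days.

Step 2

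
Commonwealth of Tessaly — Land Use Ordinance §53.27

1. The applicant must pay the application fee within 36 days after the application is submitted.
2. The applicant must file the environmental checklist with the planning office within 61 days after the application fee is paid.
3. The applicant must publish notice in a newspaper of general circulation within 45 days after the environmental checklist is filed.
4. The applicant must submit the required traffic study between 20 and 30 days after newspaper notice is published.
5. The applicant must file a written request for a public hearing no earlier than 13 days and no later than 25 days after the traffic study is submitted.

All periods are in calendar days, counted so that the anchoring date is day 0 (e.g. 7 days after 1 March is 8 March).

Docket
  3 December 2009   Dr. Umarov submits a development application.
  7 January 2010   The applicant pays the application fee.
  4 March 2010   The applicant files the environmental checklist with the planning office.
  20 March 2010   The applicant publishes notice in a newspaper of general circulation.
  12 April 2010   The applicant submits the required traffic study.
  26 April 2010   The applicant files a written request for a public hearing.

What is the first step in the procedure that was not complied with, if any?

None — every step was satisfied

(1) due by 3 December 2009 + 36 days = 8 January 2010; done 7 January 2010 — timely.
(2) due by 7 January 2010 + 61 days = 9 March 2010; completed 4 March 2010, before the deadline.
(3) due by 4 March 2010 + 45 days = 18 April 2010; 20 March 2010 is within that limit.
(4) the permitted window runs from 20 March 2010 + 20 = 9 April 2010 to 20 March 2010 + 30 = 19 April 2010; done 12 April 2010, which is between those dates.
(5) the permitted window runs from 12 April 2010 + 13 = 25 April 2010 to 12 April 2010 + 25 = 7 May 2010; done 26 April 2010 — within the window.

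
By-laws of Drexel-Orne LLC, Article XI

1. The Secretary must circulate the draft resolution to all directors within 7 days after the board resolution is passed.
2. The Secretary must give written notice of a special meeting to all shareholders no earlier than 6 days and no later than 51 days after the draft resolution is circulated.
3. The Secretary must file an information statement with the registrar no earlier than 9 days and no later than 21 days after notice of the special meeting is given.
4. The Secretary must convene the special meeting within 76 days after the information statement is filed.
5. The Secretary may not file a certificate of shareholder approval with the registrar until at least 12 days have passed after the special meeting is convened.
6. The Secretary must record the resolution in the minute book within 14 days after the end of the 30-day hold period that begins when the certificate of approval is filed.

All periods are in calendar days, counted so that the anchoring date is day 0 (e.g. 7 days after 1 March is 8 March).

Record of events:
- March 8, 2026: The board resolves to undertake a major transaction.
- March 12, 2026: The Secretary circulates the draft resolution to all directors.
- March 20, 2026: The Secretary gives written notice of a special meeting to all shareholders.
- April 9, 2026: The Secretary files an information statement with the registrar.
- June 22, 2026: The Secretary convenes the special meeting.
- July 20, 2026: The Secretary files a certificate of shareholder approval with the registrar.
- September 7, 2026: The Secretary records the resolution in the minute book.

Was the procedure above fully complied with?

No

Step 1 — counting 7 days from March 8, 2026 (when the board resolution is passed) gives a deadline of March 15, 2026; completed March 12, 2026, before the deadline.
Step 2 — 6 and 51 days from March 12, 2026 (when the draft resolution is circulated) are March 18, 2026 and May 2, 2026 respectively; done March 20, 2026 — within the window.
Step 3 — 9 and 21 days from March 20, 2026 (when notice of the special meeting is given) are March 29, 2026 and April 10, 2026 respectively; done April 9, 2026, which is between those dates.
Step 4 — counting 76 days from April 9, 2026 (when the information statement is filed) gives a deadline of June 24, 2026; done June 22, 2026 — timely.
Step 5 — must wait 12 days from June 22, 2026 (when the special meeting is convened), so not before July 4, 2026; July 20, 2026 is on or after that date.
Step 6 — counting 14 days from August 19, 2026 (end of the 30-day hold period, which began when the certificate of approval is filed on July 20, 2026) gives a deadline of September 2, 2026; September 7, 2026 misses that deadline by 5 days.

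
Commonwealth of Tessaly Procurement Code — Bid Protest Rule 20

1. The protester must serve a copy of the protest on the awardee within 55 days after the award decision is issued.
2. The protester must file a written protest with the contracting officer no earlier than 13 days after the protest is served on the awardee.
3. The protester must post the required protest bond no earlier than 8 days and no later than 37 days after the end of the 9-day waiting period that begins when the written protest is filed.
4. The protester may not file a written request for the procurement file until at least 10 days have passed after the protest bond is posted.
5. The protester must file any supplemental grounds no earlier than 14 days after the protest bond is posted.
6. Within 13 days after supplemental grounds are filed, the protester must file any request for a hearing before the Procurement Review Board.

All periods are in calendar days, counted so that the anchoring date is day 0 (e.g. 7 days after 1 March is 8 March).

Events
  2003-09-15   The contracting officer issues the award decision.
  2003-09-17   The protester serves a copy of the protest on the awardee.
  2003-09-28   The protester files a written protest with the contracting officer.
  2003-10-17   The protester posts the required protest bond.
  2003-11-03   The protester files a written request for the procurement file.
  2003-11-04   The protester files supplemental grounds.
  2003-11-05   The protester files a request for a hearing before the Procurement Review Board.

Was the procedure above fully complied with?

(1) due by 2003-09-15 + 55 days = 2003-11-09; done 2003-09-17 — timely.
(2) permitted from 2003-09-17 + 13 days = 2003-09-30 onward; 2003-09-28 is 2 days before the earliest permitted date.
Later steps need not be reached.

No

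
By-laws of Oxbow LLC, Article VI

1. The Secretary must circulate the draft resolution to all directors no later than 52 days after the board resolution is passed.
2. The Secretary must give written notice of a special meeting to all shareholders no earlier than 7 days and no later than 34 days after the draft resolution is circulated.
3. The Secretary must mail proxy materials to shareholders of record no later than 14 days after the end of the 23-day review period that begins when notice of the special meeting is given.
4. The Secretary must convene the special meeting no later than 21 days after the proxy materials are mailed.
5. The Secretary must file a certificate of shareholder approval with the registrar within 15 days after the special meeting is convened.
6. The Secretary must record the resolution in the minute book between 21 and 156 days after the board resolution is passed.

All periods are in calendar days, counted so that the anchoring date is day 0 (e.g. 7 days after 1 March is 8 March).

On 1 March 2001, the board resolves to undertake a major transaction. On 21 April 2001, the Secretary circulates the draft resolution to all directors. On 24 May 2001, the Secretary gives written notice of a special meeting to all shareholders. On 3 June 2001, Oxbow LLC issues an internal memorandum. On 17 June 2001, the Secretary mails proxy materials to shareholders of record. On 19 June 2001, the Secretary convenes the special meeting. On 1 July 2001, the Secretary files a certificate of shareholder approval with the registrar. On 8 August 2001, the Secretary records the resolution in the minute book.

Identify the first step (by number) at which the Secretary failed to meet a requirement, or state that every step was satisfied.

Step 6

Step 1 — counting 52 days from 1 March 2001 (when the board resolution is passed) gives a deadline of 22 April 2001; 21 April 2001 is within that limit.
Step 2 — 7 and 34 days from 21 April 2001 (when the draft resolution is circulated) are 28 April 2001 and 25 May 2001 respectively; 24 May 2001 falls inside that range.
Step 3 — counting 14 days from 16 June 2001 (end of the 23-day review period, which began when notice of the special meeting is given on 24 May 2001) gives a deadline of 30 June 2001; done 17 June 2001 — timely.
Step 4 — counting 21 days from 17 June 2001 (when the proxy materials are mailed) gives a deadline of 8 July 2001; completed 19 June 2001, before the deadline.
Step 5 — counting 15 days from 19 June 2001 (when the special meeting is convened) gives a deadline of 4 July 2001; done 1 July 2001 — timely.
Step 6 — 21 and 156 days from 1 March 2001 (when the board resolution is passed) are 22 March 2001 and 4 August 2001 respectively; done 8 August 2001 — 4 days after the window closed.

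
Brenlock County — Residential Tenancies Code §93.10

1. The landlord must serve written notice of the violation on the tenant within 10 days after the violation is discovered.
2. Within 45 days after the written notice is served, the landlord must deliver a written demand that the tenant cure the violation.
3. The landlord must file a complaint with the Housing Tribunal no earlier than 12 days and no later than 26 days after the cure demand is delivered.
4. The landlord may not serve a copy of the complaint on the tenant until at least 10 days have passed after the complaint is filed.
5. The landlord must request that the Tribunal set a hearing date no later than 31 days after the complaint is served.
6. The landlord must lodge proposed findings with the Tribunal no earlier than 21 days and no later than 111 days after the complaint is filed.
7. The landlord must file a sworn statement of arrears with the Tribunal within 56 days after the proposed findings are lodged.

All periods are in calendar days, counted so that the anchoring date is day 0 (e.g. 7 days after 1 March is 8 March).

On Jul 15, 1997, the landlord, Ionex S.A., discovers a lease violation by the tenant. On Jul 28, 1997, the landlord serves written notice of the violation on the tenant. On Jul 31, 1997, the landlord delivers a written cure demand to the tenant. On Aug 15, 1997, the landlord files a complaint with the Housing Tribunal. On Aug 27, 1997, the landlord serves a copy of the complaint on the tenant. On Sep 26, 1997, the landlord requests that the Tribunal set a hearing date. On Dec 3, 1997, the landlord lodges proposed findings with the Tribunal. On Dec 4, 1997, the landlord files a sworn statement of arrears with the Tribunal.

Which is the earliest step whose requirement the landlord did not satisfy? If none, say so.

Step 1 — counting 10 days from Jul 15, 1997 (when the violation is discovered) gives a deadline of Jul 25, 1997; done Jul 28, 1997 — 3 days late.

Step 1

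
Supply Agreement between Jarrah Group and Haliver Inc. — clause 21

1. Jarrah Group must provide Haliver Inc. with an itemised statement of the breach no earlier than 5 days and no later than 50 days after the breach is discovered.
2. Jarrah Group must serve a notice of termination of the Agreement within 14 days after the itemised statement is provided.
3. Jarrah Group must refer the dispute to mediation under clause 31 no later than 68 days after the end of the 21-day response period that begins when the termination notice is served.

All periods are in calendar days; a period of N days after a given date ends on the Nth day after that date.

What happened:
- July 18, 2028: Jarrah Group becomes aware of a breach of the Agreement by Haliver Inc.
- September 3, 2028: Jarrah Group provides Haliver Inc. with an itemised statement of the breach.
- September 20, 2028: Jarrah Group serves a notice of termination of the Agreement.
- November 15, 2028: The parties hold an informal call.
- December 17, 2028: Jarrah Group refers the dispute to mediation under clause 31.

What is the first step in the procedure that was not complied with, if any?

Step 1: the window is 5–50 days after July 18, 2028 (when the breach is discovered), so July 23, 2028 through September 6, 2028; done September 3, 2028, which is between those dates.
Step 2: 14 days after September 3, 2028 (when the itemised statement is provided) is September 17, 2028; September 20, 2028 misses that deadline by 3 days.

Step 2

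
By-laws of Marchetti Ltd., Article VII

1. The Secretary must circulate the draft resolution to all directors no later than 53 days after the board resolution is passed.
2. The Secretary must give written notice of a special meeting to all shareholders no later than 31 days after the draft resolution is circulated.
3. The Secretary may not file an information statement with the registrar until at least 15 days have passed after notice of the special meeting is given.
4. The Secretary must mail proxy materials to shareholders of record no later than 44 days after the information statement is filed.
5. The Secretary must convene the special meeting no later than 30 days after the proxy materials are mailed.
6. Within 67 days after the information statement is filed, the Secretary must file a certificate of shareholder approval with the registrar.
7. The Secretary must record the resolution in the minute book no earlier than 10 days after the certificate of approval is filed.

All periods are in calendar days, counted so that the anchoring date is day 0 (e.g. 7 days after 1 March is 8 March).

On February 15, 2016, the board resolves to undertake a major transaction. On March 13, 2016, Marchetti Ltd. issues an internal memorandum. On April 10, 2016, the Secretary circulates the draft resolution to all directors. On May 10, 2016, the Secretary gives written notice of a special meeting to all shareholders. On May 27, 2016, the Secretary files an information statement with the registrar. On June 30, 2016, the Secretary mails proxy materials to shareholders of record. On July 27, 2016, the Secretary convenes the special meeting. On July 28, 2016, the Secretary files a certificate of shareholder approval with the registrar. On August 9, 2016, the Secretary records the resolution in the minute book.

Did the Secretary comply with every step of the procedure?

No

Step 1 — counting 53 days from February 15, 2016 (when the board resolution is passed) gives a deadline of April 8, 2016; April 10, 2016 misses that deadline by 2 days.
That is the first point of non-compliance.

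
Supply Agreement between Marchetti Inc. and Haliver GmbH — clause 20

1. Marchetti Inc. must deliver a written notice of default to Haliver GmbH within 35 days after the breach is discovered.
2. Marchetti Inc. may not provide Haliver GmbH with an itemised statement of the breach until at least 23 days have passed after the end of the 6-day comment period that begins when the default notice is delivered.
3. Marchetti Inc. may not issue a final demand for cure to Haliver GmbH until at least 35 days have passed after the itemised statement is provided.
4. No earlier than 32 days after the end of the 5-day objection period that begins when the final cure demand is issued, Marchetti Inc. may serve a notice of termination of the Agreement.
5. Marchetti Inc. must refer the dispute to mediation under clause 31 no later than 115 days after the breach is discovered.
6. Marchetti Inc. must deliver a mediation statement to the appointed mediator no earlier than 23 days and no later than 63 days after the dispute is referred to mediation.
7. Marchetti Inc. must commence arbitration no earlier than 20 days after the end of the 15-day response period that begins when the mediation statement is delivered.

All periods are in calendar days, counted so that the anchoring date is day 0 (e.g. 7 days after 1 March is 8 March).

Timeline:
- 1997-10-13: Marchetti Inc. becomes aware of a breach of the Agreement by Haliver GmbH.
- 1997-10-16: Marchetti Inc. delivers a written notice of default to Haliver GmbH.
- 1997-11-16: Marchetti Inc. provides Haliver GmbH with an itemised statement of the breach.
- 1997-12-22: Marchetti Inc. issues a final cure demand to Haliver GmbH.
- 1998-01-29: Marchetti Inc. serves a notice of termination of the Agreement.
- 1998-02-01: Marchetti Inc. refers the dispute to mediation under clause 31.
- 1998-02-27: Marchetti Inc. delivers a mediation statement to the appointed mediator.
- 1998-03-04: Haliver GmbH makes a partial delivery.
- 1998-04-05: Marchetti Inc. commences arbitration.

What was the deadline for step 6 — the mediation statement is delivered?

1998-04-05

Step 6 runs from 1998-02-01, when the dispute is referred to mediation. The window is 23–63 days after 1998-02-01; it closes on 1998-04-05.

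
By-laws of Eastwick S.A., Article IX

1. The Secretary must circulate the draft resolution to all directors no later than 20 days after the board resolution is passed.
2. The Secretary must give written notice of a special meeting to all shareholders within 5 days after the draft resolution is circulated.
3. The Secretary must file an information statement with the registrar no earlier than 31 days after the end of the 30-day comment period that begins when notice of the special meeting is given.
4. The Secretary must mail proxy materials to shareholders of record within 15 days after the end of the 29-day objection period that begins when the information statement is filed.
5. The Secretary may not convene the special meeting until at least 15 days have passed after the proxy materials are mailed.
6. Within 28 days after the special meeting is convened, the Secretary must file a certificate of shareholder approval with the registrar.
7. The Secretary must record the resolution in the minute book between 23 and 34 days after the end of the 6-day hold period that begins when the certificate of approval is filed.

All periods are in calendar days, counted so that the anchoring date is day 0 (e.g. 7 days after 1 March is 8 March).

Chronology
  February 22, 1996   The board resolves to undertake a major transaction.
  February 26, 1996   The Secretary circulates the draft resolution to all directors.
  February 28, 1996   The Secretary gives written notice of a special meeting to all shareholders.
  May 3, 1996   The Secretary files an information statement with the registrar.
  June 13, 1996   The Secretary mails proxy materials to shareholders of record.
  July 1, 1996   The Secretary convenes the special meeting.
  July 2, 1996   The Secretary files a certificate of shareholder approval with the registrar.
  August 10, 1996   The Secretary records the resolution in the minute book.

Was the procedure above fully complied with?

Yes

Step 1: 20 days after February 22, 1996 (when the board resolution is passed) is March 13, 1996; done February 26, 1996 — timely.
Step 2: 5 days after February 26, 1996 (when the draft resolution is circulated) is March 2, 1996; done February 28, 1996 — timely.
Step 3: the earliest permitted date is 31 days after March 29, 1996 (end of the 30-day comment period, which began when notice of the special meeting is given on February 28, 1996), i.e. April 29, 1996; May 3, 1996 is on or after that date.
Step 4: 15 days after June 1, 1996 (end of the 29-day objection period, which began when the information statement is filed on May 3, 1996) is June 16, 1996; done June 13, 1996 — timely.
Step 5: the earliest permitted date is 15 days after June 13, 1996 (when the proxy materials are mailed), i.e. June 28, 1996; done July 1, 1996 — permitted.
Step 6: 28 days after July 1, 1996 (when the special meeting is convened) is July 29, 1996; completed July 2, 1996, before the deadline.
Step 7: the window is 23–34 days after July 8, 1996 (end of the 6-day hold period, which began when the certificate of approval is filed on July 2, 1996), so July 31, 1996 through August 11, 1996; done August 10, 1996, which is between those dates.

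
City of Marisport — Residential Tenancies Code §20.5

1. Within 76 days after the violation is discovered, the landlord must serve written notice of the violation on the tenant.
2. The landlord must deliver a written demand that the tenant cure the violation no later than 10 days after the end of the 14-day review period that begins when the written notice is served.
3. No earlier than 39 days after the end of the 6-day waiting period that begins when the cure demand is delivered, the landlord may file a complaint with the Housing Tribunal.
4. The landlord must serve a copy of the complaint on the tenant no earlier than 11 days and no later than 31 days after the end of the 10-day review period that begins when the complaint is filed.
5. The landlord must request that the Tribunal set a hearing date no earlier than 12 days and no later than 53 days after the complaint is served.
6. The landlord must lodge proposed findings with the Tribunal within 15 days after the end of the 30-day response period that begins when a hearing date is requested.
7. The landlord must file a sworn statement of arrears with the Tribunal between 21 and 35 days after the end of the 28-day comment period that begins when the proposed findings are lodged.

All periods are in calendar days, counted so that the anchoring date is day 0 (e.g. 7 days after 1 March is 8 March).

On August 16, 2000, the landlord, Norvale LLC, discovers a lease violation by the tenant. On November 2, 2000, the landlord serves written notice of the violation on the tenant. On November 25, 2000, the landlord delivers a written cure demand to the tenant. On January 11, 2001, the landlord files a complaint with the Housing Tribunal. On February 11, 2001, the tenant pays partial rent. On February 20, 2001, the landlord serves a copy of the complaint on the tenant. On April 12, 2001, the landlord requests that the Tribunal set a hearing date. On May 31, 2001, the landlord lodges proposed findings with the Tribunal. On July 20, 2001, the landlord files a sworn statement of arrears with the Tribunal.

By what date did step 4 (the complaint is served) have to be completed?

February 21, 2001

The complaint is filed on January 11, 2001; the 10-day review period therefore ends January 21, 2001, and step 4 runs from that date. The window is 11–31 days after January 21, 2001; it closes on February 21, 2001.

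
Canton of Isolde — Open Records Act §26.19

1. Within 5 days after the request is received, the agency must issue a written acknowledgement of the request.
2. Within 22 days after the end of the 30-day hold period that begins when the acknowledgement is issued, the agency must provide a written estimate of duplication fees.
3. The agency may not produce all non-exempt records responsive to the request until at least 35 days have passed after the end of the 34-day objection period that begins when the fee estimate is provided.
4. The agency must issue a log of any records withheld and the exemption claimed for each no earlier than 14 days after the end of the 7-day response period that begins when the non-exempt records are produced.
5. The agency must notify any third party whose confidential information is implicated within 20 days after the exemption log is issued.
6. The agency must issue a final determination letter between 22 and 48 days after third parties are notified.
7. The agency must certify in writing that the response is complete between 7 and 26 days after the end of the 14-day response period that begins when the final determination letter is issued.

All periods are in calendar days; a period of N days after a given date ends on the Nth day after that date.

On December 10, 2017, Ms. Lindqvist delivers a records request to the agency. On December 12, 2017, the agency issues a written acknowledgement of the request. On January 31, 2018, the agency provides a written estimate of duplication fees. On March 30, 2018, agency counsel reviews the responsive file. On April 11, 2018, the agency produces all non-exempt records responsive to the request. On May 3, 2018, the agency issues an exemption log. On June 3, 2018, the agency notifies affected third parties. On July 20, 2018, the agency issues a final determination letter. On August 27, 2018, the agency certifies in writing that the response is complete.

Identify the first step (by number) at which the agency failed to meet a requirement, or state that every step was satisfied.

Step 5

Step 1 — counting 5 days from December 10, 2017 (when the request is received) gives a deadline of December 15, 2017; completed December 12, 2017, before the deadline.
Step 2 — counting 22 days from January 11, 2018 (end of the 30-day hold period, which began when the acknowledgement is issued on December 12, 2017) gives a deadline of February 2, 2018; completed January 31, 2018, before the deadline.
Step 3 — must wait 35 days from March 6, 2018 (end of the 34-day objection period, which began when the fee estimate is provided on January 31, 2018), so not before April 10, 2018; done April 11, 2018 — permitted.
Step 4 — must wait 14 days from April 18, 2018 (end of the 7-day response period, which began when the non-exempt records are produced on April 11, 2018), so not before May 2, 2018; May 3, 2018 is on or after that date.
Step 5 — counting 20 days from May 3, 2018 (when the exemption log is issued) gives a deadline of May 23, 2018; done June 3, 2018 — 11 days late.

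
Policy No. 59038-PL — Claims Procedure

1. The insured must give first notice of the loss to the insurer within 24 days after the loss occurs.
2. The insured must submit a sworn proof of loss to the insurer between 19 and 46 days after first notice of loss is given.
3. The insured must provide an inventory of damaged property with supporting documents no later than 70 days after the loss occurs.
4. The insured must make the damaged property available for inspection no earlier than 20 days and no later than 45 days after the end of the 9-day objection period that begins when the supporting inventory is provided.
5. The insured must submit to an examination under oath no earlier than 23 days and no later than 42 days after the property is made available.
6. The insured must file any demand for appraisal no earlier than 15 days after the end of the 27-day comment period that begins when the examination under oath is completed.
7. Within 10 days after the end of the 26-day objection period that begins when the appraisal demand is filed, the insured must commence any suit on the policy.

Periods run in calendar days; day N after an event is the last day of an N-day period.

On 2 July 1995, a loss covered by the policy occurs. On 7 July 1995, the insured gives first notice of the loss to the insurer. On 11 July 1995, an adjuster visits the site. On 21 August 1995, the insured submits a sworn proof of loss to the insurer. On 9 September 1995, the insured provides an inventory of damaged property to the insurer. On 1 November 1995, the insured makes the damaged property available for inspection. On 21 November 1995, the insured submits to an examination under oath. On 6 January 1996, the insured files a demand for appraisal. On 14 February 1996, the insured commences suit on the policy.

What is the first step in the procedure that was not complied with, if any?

Step 5

Step 1: 24 days after 2 July 1995 (when the loss occurs) is 26 July 1995; completed 7 July 1995, before the deadline.
Step 2: the window is 19–46 days after 7 July 1995 (when first notice of loss is given), so 26 July 1995 through 22 August 1995; done 21 August 1995 — within the window.
Step 3: 70 days after 2 July 1995 (when the loss occurs) is 10 September 1995; 9 September 1995 is within that limit.
Step 4: the window is 20–45 days after 18 September 1995 (end of the 9-day objection period, which began when the supporting inventory is provided on 9 September 1995), so 8 October 1995 through 2 November 1995; 1 November 1995 falls inside that range.
Step 5: the window is 23–42 days after 1 November 1995 (when the property is made available), so 24 November 1995 through 13 December 1995; 21 November 1995 is 3 days too early.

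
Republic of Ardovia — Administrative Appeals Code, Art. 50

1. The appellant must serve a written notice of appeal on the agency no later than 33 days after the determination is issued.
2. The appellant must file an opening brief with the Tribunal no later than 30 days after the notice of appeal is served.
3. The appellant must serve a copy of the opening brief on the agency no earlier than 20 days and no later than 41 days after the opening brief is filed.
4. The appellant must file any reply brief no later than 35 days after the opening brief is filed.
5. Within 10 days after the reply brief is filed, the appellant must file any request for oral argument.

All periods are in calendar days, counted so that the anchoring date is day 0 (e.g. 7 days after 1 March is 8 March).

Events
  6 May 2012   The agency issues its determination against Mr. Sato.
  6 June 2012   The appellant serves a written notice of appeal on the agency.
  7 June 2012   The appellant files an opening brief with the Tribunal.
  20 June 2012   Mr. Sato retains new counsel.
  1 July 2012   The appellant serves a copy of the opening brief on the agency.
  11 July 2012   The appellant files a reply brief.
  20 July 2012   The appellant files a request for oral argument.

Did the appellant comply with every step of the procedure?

Yes

(1) due by 6 May 2012 + 33 days = 8 June 2012; 6 June 2012 is within that limit.
(2) due by 6 June 2012 + 30 days = 6 July 2012; 7 June 2012 is within that limit.
(3) the permitted window runs from 7 June 2012 + 20 = 27 June 2012 to 7 June 2012 + 41 = 18 July 2012; done 1 July 2012 — within the window.
(4) due by 7 June 2012 + 35 days = 12 July 2012; completed 11 July 2012, before the deadline.
(5) due by 11 July 2012 + 10 days = 21 July 2012; completed 20 July 2012, before the deadline.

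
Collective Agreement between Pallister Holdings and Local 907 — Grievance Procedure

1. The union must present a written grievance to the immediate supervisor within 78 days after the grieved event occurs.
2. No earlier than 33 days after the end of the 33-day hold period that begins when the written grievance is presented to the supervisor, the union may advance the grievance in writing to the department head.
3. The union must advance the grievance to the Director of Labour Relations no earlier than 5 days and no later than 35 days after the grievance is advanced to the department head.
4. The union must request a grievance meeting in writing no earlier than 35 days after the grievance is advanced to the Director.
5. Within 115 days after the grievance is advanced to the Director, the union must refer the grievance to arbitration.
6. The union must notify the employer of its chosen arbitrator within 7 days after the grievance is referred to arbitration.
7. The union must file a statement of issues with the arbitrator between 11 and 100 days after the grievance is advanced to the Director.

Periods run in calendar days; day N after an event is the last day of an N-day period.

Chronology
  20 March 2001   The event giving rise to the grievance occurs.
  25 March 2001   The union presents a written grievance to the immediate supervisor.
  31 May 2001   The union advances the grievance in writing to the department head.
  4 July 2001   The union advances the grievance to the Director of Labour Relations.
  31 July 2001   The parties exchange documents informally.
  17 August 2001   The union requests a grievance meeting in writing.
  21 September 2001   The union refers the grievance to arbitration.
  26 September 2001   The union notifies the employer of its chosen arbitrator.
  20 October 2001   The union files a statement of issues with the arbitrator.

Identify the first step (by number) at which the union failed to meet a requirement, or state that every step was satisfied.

Step 1: 78 days after 20 March 2001 (when the grieved event occurs) is 6 June 2001; completed 25 March 2001, before the deadline.
Step 2: the earliest permitted date is 33 days after 27 April 2001 (end of the 33-day hold period, which began when the written grievance is presented to the supervisor on 25 March 2001), i.e. 30 May 2001; done 31 May 2001 — permitted.
Step 3: the window is 5–35 days after 31 May 2001 (when the grievance is advanced to the department head), so 5 June 2001 through 5 July 2001; done 4 July 2001, which is between those dates.
Step 4: the earliest permitted date is 35 days after 4 July 2001 (when the grievance is advanced to the Director), i.e. 8 August 2001; done 17 August 2001 — permitted.
Step 5: 115 days after 4 July 2001 (when the grievance is advanced to the Director) is 27 October 2001; done 21 September 2001 — timely.
Step 6: 7 days after 21 September 2001 (when the grievance is referred to arbitration) is 28 September 2001; 26 September 2001 is within that limit.
Step 7: the window is 11–100 days after 4 July 2001 (when the grievance is advanced to the Director), so 15 July 2001 through 12 October 2001; done 20 October 2001 — 8 days after the window closed.
That is the first point of non-compliance.

Step 7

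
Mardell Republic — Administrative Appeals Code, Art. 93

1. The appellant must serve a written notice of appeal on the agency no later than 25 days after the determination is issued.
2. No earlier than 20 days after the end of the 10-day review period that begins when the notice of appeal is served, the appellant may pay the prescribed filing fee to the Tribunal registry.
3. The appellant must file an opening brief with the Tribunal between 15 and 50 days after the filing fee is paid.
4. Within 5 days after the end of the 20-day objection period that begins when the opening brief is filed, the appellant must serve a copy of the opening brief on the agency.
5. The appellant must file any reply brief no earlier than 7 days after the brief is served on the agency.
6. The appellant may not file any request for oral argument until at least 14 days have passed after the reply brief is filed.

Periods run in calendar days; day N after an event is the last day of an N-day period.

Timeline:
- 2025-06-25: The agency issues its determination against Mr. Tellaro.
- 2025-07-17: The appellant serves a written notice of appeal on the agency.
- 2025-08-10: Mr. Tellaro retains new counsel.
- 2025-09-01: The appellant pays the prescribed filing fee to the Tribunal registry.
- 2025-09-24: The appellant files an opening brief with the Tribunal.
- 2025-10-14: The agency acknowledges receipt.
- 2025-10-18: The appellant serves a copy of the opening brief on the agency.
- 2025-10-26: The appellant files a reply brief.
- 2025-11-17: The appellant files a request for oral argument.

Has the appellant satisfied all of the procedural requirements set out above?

Yes

(1) due by 2025-06-25 + 25 days = 2025-07-20; completed 2025-07-17, before the deadline.
(2) permitted from 2025-07-27 + 20 days = 2025-08-16 onward; done 2025-09-01, after the minimum wait.
(3) the permitted window runs from 2025-09-01 + 15 = 2025-09-16 to 2025-09-01 + 50 = 2025-10-21; done 2025-09-24 — within the window.
(4) due by 2025-10-14 + 5 days = 2025-10-19; 2025-10-18 is within that limit.
(5) permitted from 2025-10-18 + 7 days = 2025-10-25 onward; done 2025-10-26 — permitted.
(6) permitted from 2025-10-26 + 14 days = 2025-11-09 onward; done 2025-11-17 — permitted.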